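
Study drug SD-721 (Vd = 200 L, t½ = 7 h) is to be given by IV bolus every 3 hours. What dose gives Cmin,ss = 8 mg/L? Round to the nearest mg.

τ/t½ = 3/7 ≈ 0.42857, so f = (1/2)^(3/7) ≈ 0.742997.
Cmin,ss = (D/Vd)·f/(1−f), so D = Cmin,ss·Vd·(1−f)/f.
D = 8 × 200 × (1−f)/f ≈ 8 × 200 × 0.34590 ≈ 553.44 mg.

553 mg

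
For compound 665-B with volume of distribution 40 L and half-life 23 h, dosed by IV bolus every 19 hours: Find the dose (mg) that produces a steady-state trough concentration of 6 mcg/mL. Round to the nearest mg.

τ/t½ = 19/23 ≈ 0.82609, so f = (1/2)^(19/23) ≈ 0.564057.
Cmin,ss = (D/Vd)·f/(1−f), so D = Cmin,ss·Vd·(1−f)/f.
D = 6 × 40 × (1−f)/f ≈ 6 × 40 × 0.77287 ≈ 185.49 mg.

185 mg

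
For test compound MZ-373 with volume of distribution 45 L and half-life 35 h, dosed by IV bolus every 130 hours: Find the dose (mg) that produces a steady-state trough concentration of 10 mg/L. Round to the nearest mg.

5456 mg

τ/t½ = 130/35 ≈ 3.7143, so f = (1/2)^(130/35) ≈ 0.076188.
Cmin,ss = (D/Vd)·f/(1−f), so D = Cmin,ss·Vd·(1−f)/f.
D = 10 × 45 × (1−f)/f ≈ 10 × 45 × 12.12543 ≈ 5456.44 mg.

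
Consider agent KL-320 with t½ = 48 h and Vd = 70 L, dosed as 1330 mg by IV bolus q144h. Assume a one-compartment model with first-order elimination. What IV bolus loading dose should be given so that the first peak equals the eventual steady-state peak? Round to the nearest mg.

1520 mg

f = (1/2)^(144/48) ≈ 0.125000; accumulation ratio R = 1/(1−f) ≈ 1.14286.
Loading dose to hit Cmax,ss on first dose: D_load = D_maint·R ≈ 1330 × 1.14286 ≈ 1520.00 mg.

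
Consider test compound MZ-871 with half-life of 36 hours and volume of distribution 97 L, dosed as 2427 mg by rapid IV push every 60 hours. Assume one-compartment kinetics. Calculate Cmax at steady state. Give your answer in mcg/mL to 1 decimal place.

τ/t½ = 60/36 ≈ 1.6667, so fraction remaining f = (1/2)^(60/36) ≈ 0.3150.
Accumulation ratio R = 1/(1 − f) ≈ 1/0.6850 ≈ 1.4599.
Single-dose peak C₀ = D/Vd = 2427/97 ≈ 25.021 mcg/mL.
Steady-state peak Cmax,ss = C₀·R ≈ 25.021 × 1.4599 ≈ 36.528 mcg/mL.

36.5 mcg/mL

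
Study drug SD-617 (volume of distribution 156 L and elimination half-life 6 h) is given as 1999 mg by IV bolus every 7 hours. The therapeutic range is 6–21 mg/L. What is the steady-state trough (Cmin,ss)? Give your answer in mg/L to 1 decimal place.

10.3 mg/L

k = ln2/t½ = ln2/6 ≈ 0.115525 h⁻¹; fraction remaining f = e^(−kτ) = e^(−0.115525×7) ≈ 0.4454.
Single-dose peak C₀ = D/Vd = 1999/156 ≈ 12.814 mg/L.
Steady-state trough Cmin,ss = C₀·f/(1−f) ≈ 12.814 × 0.4454/0.5546 ≈ 10.291 mg/L.
Trough 10.3 mg/L vs MEC 6 mg/L: adequate.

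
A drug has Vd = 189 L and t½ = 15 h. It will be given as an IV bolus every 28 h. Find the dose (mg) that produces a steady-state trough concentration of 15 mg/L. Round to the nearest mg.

τ/t½ = 28/15 ≈ 1.8667, so f = (1/2)^(28/15) ≈ 0.274206.
Cmin,ss = (D/Vd)·f/(1−f), so D = Cmin,ss·Vd·(1−f)/f.
D = 15 × 189 × (1−f)/f ≈ 15 × 189 × 2.64689 ≈ 7503.93 mg.

7504 mg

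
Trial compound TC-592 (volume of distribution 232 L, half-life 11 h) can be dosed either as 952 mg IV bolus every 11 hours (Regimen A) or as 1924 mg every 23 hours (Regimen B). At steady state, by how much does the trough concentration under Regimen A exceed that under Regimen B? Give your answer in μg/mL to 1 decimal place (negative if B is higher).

1.6 μg/mL

Regimen A: f = (1/2)^(11/11) ≈ 0.5000; Cmin,ss = (952/232)·f/(1−f) ≈ 4.103 μg/mL.
Regimen B: f = (1/2)^(23/11) ≈ 0.2347; Cmin,ss = (1924/232)·f/(1−f) ≈ 2.543 μg/mL.
Difference ≈ 4.103 − 2.543 ≈ 1.560 μg/mL.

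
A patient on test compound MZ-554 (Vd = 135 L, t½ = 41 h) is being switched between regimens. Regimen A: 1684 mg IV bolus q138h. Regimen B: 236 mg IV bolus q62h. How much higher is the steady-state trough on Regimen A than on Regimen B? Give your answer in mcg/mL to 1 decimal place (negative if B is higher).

Regimen A: f = (1/2)^(138/41) ≈ 0.0970; Cmin,ss = (1684/135)·f/(1−f) ≈ 1.340 mcg/mL.
Regimen B: f = (1/2)^(62/41) ≈ 0.3506; Cmin,ss = (236/135)·f/(1−f) ≈ 0.944 mcg/mL.
Difference ≈ 1.340 − 0.944 ≈ 0.396 mcg/mL.

0.4 mcg/mL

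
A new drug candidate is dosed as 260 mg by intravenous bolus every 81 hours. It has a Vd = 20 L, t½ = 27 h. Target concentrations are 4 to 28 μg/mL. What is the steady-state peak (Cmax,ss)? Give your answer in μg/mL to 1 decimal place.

14.9 μg/mL

The dosing interval is 3 half-lives, so f = 2^(−3) = 0.125.
At steady state, R = 1/(1 − 0.125) = 8/7.
Single-dose peak C₀ = D/Vd = 260/20 = 13 μg/mL.
Steady-state peak Cmax,ss = C₀·R = 13 × 8/7 ≈ 14.857 μg/mL.
Peak 14.9 μg/mL vs MTC 28 μg/mL: below toxic threshold.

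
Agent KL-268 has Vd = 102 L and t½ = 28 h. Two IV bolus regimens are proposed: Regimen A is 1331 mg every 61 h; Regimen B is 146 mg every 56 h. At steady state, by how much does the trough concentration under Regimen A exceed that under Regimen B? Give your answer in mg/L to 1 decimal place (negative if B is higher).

Regimen A: f = (1/2)^(61/28) ≈ 0.2209; Cmin,ss = (1331/102)·f/(1−f) ≈ 3.700 mg/L.
Regimen B: f = (1/2)^(56/28) ≈ 0.2500; Cmin,ss = (146/102)·f/(1−f) ≈ 0.477 mg/L.
Difference ≈ 3.700 − 0.477 ≈ 3.223 mg/L.

3.2 mg/L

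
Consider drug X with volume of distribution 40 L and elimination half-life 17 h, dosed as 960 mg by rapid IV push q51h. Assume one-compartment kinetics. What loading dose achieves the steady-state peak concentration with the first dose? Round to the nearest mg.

1097 mg

f = (1/2)^(51/17) ≈ 0.125000; accumulation ratio R = 1/(1−f) ≈ 1.14286.
Loading dose to hit Cmax,ss on first dose: D_load = D_maint·R ≈ 960 × 1.14286 ≈ 1097.15 mg.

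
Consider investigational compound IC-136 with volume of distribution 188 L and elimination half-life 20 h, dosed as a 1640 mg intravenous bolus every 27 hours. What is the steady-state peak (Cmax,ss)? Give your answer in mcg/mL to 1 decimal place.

k = ln2/t½ = ln2/20 ≈ 0.034657 h⁻¹; fraction remaining f = e^(−kτ) = e^(−0.034657×27) ≈ 0.3923.
At steady state, accumulation factor R = 1/(1 − e^(−kτ)) ≈ 1.6455.
Each bolus raises the concentration by D/Vd = 1640/188 ≈ 8.723 mcg/mL.
Cmax,ss = C₀/(1 − f) ≈ 8.723/0.6077 ≈ 14.354 mcg/mL.

14.4 mcg/mL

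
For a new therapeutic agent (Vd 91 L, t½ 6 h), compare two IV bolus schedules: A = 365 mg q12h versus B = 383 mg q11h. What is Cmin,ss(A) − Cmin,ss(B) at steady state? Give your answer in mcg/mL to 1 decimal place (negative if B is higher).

Regimen A: f = (1/2)^(12/6) ≈ 0.2500; Cmin,ss = (365/91)·f/(1−f) ≈ 1.337 mcg/mL.
Regimen B: f = (1/2)^(11/6) ≈ 0.2806; Cmin,ss = (383/91)·f/(1−f) ≈ 1.642 mcg/mL.
Difference ≈ 1.337 − 1.642 ≈ -0.305 mcg/mL.

-0.3 mcg/mL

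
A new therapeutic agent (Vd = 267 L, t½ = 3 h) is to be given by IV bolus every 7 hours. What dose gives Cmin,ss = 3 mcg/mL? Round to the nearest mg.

τ/t½ = 7/3 ≈ 2.3333, so f = (1/2)^(7/3) ≈ 0.198425.
Cmin,ss = (D/Vd)·f/(1−f), so D = Cmin,ss·Vd·(1−f)/f.
D = 3 × 267 × (1−f)/f ≈ 3 × 267 × 4.03969 ≈ 3235.79 mg.

3236 mg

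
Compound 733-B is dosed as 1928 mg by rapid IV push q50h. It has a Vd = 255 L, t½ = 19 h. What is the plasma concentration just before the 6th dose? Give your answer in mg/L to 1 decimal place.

f = (1/2)^(τ/t½) = (1/2)^(50/19) ≈ 0.1614.
C₀ = D/Vd = 1928/255 ≈ 7.561 mg/L.
Before the 6th dose, 5 doses have been given. Superposition: Cmin = C₀·(f + f² + … + f^5).
≈ 7.561 × (0.1614 + 0.0260 + 0.0042 + 0.0007 + 0.0001) ≈ 7.561 × 0.1924 ≈ 1.455 mg/L.

1.5 mg/L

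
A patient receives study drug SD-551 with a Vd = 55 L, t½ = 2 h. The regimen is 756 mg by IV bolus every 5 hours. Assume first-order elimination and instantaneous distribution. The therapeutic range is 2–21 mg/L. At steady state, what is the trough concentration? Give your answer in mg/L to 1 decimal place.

τ/t½ = 5/2 ≈ 2.5, so fraction remaining f = (1/2)^(5/2) ≈ 0.1768.
Single-dose peak C₀ = D/Vd = 756/55 ≈ 13.745 mg/L.
Steady-state trough Cmin,ss = C₀·f/(1−f) ≈ 13.745 × 0.1768/0.8232 ≈ 2.952 mg/L.
Trough 3.0 mg/L vs MEC 2 mg/L: adequate.

3.0 mg/L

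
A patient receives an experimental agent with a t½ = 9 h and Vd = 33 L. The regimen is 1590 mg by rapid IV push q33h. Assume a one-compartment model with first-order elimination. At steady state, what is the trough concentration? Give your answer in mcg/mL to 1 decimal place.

τ/t½ = 33/9 ≈ 3.6667, so fraction remaining f = (1/2)^(33/9) ≈ 0.0787.
Accumulation ratio R = 1/(1 − f) ≈ 1/0.9213 ≈ 1.0854.
Single-dose peak C₀ = D/Vd = 1590/33 ≈ 48.182 mcg/mL.
Steady-state peak Cmax,ss = C₀·R ≈ 48.182 × 1.0854 ≈ 52.297 mcg/mL.
Steady-state trough Cmin,ss = Cmax,ss·f ≈ 52.297 × 0.0787 ≈ 4.116 mcg/mL.

4.1 mcg/mL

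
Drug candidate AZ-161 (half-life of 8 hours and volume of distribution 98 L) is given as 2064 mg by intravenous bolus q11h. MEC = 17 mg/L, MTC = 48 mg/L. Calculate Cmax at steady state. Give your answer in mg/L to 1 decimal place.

34.3 mg/L

τ/t½ = 11/8 ≈ 1.375, so fraction remaining f = (1/2)^(11/8) ≈ 0.3856.
Accumulation ratio R = 1/(1 − f) ≈ 1/0.6144 ≈ 1.6276.
Single-dose peak C₀ = D/Vd = 2064/98 ≈ 21.061 mg/L.
Steady-state peak Cmax,ss = C₀·R ≈ 21.061 × 1.6276 ≈ 34.279 mg/L.
Peak 34.3 mg/L vs MTC 48 mg/L: below toxic threshold.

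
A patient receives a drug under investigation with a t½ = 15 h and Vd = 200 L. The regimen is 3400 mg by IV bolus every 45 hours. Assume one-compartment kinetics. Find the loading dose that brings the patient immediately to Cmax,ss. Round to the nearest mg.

3886 mg

f = (1/2)^(45/15) ≈ 0.125000; accumulation ratio R = 1/(1−f) ≈ 1.14286.
Loading dose to hit Cmax,ss on first dose: D_load = D_maint·R ≈ 3400 × 1.14286 ≈ 3885.72 mg.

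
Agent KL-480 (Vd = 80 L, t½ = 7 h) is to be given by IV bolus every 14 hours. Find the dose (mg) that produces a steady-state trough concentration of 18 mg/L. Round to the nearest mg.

τ/t½ = 14/7 ≈ 2, so f = (1/2)^(14/7) ≈ 0.250000.
Cmin,ss = (D/Vd)·f/(1−f), so D = Cmin,ss·Vd·(1−f)/f.
D = 18 × 80 × (1−f)/f ≈ 18 × 80 × 3.00000 ≈ 4320.00 mg.

4320 mg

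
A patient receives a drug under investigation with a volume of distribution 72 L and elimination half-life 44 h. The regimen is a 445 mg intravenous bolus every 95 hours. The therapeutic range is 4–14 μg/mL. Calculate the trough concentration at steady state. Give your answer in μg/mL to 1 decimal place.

Over one 95-h interval, 95/44 ≈ 2.1591 half-lives elapse, leaving f ≈ 0.2239 of each dose.
Accumulation ratio R = 1/(1 − f) ≈ 1/0.7761 ≈ 1.2885.
Single-dose peak C₀ = D/Vd = 445/72 ≈ 6.181 μg/mL.
Cmax,ss = C₀/(1 − f) ≈ 6.181/0.7761 ≈ 7.964 μg/mL.
Steady-state trough Cmin,ss = Cmax,ss·f ≈ 7.964 × 0.2239 ≈ 1.783 μg/mL.
Trough 1.8 μg/mL vs MEC 4 μg/mL: subtherapeutic.

1.8 μg/mL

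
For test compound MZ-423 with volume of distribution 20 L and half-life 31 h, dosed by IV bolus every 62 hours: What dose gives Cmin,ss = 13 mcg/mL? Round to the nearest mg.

780 mg

τ/t½ = 62/31 ≈ 2, so f = (1/2)^(62/31) ≈ 0.250000.
Cmin,ss = (D/Vd)·f/(1−f), so D = Cmin,ss·Vd·(1−f)/f.
D = 13 × 20 × (1−f)/f ≈ 13 × 20 × 3.00000 ≈ 780.00 mg.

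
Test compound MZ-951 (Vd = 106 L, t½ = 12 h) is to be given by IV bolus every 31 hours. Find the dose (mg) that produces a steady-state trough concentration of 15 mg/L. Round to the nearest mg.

7939 mg

τ/t½ = 31/12 ≈ 2.5833, so f = (1/2)^(31/12) ≈ 0.166855.
Cmin,ss = (D/Vd)·f/(1−f), so D = Cmin,ss·Vd·(1−f)/f.
D = 15 × 106 × (1−f)/f ≈ 15 × 106 × 4.99323 ≈ 7939.24 mg.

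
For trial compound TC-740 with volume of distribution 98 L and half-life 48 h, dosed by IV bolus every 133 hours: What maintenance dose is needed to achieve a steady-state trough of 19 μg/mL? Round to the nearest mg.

τ/t½ = 133/48 ≈ 2.7708, so f = (1/2)^(133/48) ≈ 0.146520.
Cmin,ss = (D/Vd)·f/(1−f), so D = Cmin,ss·Vd·(1−f)/f.
D = 19 × 98 × (1−f)/f ≈ 19 × 98 × 5.82501 ≈ 10846.17 mg.

10846 mg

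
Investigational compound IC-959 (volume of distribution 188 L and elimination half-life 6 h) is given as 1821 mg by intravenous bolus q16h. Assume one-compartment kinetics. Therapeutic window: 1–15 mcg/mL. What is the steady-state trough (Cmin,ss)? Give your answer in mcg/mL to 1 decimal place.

1.8 mcg/mL

τ/t½ = 16/6 ≈ 2.6667, so fraction remaining f = (1/2)^(16/6) ≈ 0.1575.
Each bolus raises the concentration by D/Vd = 1821/188 ≈ 9.686 mcg/mL.
Steady-state trough Cmin,ss = C₀·f/(1−f) ≈ 9.686 × 0.1575/0.8425 ≈ 1.811 mcg/mL.
Trough 1.8 mcg/mL vs MEC 1 mcg/mL: adequate.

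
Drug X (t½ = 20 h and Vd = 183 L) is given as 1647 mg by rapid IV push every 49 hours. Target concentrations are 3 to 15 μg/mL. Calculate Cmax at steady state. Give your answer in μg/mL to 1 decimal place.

11.0 μg/mL

k = ln2/t½ = ln2/20 ≈ 0.034657 h⁻¹; fraction remaining f = e^(−kτ) = e^(−0.034657×49) ≈ 0.1830.
At steady state, accumulation factor R = 1/(1 − e^(−kτ)) ≈ 1.2240.
Single-dose peak C₀ = D/Vd = 1647/183 ≈ 9.000 μg/mL.
Steady-state peak Cmax,ss = C₀·R ≈ 9.000 × 1.2240 ≈ 11.016 μg/mL.
Peak 11.0 μg/mL vs MTC 15 μg/mL: below toxic threshold.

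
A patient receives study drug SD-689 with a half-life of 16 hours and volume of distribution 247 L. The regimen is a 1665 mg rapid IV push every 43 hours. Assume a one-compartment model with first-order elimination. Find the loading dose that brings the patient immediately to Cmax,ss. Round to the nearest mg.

f = (1/2)^(43/16) ≈ 0.155232; accumulation ratio R = 1/(1−f) ≈ 1.18376.
Loading dose to hit Cmax,ss on first dose: D_load = D_maint·R ≈ 1665 × 1.18376 ≈ 1970.96 mg.

1971 mg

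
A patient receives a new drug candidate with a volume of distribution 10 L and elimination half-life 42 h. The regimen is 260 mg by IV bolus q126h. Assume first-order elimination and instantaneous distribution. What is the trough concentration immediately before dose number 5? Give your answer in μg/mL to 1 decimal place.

3.7 μg/mL

f = (1/2)^(τ/t½) = (1/2)^(126/42) ≈ 0.1250.
C₀ = D/Vd = 260/10 ≈ 26.000 μg/mL.
Before the 5th dose, 4 doses have been given. Superposition: Cmin = C₀·(f + f² + … + f^4).
≈ 26.000 × (0.1250 + 0.0156 + 0.0020 + 0.0002) ≈ 26.000 × 0.1428 ≈ 3.713 μg/mL.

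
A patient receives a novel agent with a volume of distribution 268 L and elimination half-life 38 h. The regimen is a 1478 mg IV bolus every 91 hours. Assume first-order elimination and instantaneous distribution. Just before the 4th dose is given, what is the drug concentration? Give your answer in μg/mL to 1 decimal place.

f = (1/2)^(τ/t½) = (1/2)^(91/38) ≈ 0.1902.
C₀ = D/Vd = 1478/268 ≈ 5.515 μg/mL.
Before the 4th dose, 3 doses have been given. Superposition: Cmin = C₀·(f + f² + … + f^3).
≈ 5.515 × (0.1902 + 0.0362 + 0.0069) ≈ 5.515 × 0.2333 ≈ 1.287 μg/mL.

1.3 μg/mL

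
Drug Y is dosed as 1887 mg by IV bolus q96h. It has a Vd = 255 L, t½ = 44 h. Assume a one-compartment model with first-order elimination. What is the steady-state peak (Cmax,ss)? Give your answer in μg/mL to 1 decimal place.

9.5 μg/mL

Over one 96-h interval, 96/44 ≈ 2.1818 half-lives elapse, leaving f ≈ 0.2204 of each dose.
At steady state, accumulation factor R = 1/(1 − e^(−kτ)) ≈ 1.2827.
Single-dose peak C₀ = D/Vd = 1887/255 ≈ 7.400 μg/mL.
Steady-state peak Cmax,ss = C₀·R ≈ 7.400 × 1.2827 ≈ 9.492 μg/mL.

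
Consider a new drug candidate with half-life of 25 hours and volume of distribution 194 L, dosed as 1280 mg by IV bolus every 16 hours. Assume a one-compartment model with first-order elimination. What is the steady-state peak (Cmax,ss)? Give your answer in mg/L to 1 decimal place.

τ/t½ = 16/25 ≈ 0.64, so fraction remaining f = (1/2)^(16/25) ≈ 0.6417.
Accumulation ratio R = 1/(1 − f) ≈ 1/0.3583 ≈ 2.7910.
Each bolus raises the concentration by D/Vd = 1280/194 ≈ 6.598 mg/L.
Cmax,ss = C₀/(1 − f) ≈ 6.598/0.3583 ≈ 18.415 mg/L.

18.4 mg/L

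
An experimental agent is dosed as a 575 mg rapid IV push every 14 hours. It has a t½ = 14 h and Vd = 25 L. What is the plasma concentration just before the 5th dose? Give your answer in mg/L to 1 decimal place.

f = (1/2)^(τ/t½) = (1/2)^(14/14) ≈ 0.5000.
C₀ = D/Vd = 575/25 ≈ 23.000 mg/L.
Before the 5th dose, 4 doses have been given. Superposition: Cmin = C₀·(f + f² + … + f^4).
≈ 23.000 × (0.5000 + 0.2500 + 0.1250 + 0.0625) ≈ 23.000 × 0.9375 ≈ 21.562 mg/L.

21.6 mg/L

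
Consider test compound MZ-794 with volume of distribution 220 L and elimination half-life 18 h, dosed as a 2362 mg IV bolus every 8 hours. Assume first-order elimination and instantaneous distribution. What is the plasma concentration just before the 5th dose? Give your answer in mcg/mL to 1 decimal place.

21.1 mcg/mL

f = (1/2)^(τ/t½) = (1/2)^(8/18) ≈ 0.7349.
C₀ = D/Vd = 2362/220 ≈ 10.736 mcg/mL.
Before the 5th dose, 4 doses have been given. Superposition: Cmin = C₀·(f + f² + … + f^4).
≈ 10.736 × (0.7349 + 0.5401 + 0.3969 + 0.2917) ≈ 10.736 × 1.9636 ≈ 21.081 mcg/mL.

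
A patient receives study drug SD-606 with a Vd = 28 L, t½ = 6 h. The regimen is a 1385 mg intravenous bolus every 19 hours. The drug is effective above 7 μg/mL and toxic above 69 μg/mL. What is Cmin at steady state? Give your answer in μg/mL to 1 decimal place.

6.2 μg/mL

τ/t½ = 19/6 ≈ 3.1667, so fraction remaining f = (1/2)^(19/6) ≈ 0.1114.
Accumulation ratio R = 1/(1 − f) ≈ 1/0.8886 ≈ 1.1254.
Each bolus raises the concentration by D/Vd = 1385/28 ≈ 49.464 μg/mL.
Steady-state peak Cmax,ss = C₀·R ≈ 49.464 × 1.1254 ≈ 55.667 μg/mL.
One interval later, Cmin,ss = Cmax,ss·e^(−kτ) ≈ 55.667 × 0.1114 ≈ 6.201 μg/mL.
Trough 6.2 μg/mL vs MEC 7 μg/mL: subtherapeutic.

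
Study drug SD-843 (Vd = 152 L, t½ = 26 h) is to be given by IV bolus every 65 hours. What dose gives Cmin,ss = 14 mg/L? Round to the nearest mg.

9910 mg

τ/t½ = 65/26 ≈ 2.5, so f = (1/2)^(65/26) ≈ 0.176777.
Cmin,ss = (D/Vd)·f/(1−f), so D = Cmin,ss·Vd·(1−f)/f.
D = 14 × 152 × (1−f)/f ≈ 14 × 152 × 4.65684 ≈ 9909.76 mg.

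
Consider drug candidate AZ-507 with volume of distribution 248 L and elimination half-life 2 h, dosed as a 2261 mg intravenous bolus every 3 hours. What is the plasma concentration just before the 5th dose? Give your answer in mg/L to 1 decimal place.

f = (1/2)^(τ/t½) = (1/2)^(3/2) ≈ 0.3536.
C₀ = D/Vd = 2261/248 ≈ 9.117 mg/L.
Before the 5th dose, 4 doses have been given. Superposition: Cmin = C₀·(f + f² + … + f^4).
≈ 9.117 × (0.3536 + 0.1250 + 0.0442 + 0.0156) ≈ 9.117 × 0.5384 ≈ 4.909 mg/L.

4.9 mg/L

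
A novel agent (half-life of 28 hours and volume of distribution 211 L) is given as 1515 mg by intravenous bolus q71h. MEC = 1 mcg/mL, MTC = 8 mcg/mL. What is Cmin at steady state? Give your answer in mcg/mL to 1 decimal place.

1.5 mcg/mL

Over one 71-h interval, 71/28 ≈ 2.5357 half-lives elapse, leaving f ≈ 0.1725 of each dose.
Accumulation ratio R = 1/(1 − f) ≈ 1/0.8275 ≈ 1.2085.
Each bolus raises the concentration by D/Vd = 1515/211 ≈ 7.180 mcg/mL.
Cmax,ss = C₀/(1 − f) ≈ 7.180/0.8275 ≈ 8.677 mcg/mL.
One interval later, Cmin,ss = Cmax,ss·e^(−kτ) ≈ 8.677 × 0.1725 ≈ 1.497 mcg/mL.
Trough 1.5 mcg/mL vs MEC 1 mcg/mL: adequate.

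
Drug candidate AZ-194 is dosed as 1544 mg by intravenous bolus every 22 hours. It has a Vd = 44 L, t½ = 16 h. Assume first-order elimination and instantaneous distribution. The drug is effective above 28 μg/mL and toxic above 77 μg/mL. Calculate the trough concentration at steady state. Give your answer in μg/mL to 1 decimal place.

k = ln2/t½ = ln2/16 ≈ 0.043322 h⁻¹; fraction remaining f = e^(−kτ) = e^(−0.043322×22) ≈ 0.3856.
At steady state, accumulation factor R = 1/(1 − e^(−kτ)) ≈ 1.6276.
Single-dose peak C₀ = D/Vd = 1544/44 ≈ 35.091 μg/mL.
Steady-state peak Cmax,ss = C₀·R ≈ 35.091 × 1.6276 ≈ 57.114 μg/mL.
Steady-state trough Cmin,ss = Cmax,ss·f ≈ 57.114 × 0.3856 ≈ 22.023 μg/mL.
Trough 22.0 μg/mL vs MEC 28 μg/mL: subtherapeutic.

22.0 μg/mL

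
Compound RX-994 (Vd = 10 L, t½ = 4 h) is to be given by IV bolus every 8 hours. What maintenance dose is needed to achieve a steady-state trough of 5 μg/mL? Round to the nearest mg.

τ/t½ = 8/4 ≈ 2, so f = (1/2)^(8/4) ≈ 0.250000.
Cmin,ss = (D/Vd)·f/(1−f), so D = Cmin,ss·Vd·(1−f)/f.
D = 5 × 10 × (1−f)/f ≈ 5 × 10 × 3.00000 ≈ 150.00 mg.

150 mg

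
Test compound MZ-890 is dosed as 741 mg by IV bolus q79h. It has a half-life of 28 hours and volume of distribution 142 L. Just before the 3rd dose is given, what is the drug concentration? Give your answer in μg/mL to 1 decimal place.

0.8 μg/mL

f = (1/2)^(τ/t½) = (1/2)^(79/28) ≈ 0.1415.
C₀ = D/Vd = 741/142 ≈ 5.218 μg/mL.
Before the 3rd dose, 2 doses have been given. Superposition: Cmin = C₀·(f + f²).
≈ 5.218 × (0.1415 + 0.0200) ≈ 5.218 × 0.1615 ≈ 0.843 μg/mL.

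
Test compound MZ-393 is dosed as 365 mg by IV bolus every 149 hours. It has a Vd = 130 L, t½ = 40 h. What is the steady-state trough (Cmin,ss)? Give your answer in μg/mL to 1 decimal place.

0.2 μg/mL

τ/t½ = 149/40 ≈ 3.725, so fraction remaining f = (1/2)^(149/40) ≈ 0.0756.
Single-dose peak C₀ = D/Vd = 365/130 ≈ 2.808 μg/mL.
Steady-state trough Cmin,ss = C₀·f/(1−f) ≈ 2.808 × 0.0756/0.9244 ≈ 0.230 μg/mL.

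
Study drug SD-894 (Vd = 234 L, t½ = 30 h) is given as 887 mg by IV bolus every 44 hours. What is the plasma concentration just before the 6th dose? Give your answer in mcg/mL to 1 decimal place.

2.1 mcg/mL

f = (1/2)^(τ/t½) = (1/2)^(44/30) ≈ 0.3618.
C₀ = D/Vd = 887/234 ≈ 3.791 mcg/mL.
Before the 6th dose, 5 doses have been given. Superposition: Cmin = C₀·(f + f² + … + f^5).
≈ 3.791 × (0.3618 + 0.1309 + 0.0474 + 0.0171 + 0.0062) ≈ 3.791 × 0.5634 ≈ 2.136 mcg/mL.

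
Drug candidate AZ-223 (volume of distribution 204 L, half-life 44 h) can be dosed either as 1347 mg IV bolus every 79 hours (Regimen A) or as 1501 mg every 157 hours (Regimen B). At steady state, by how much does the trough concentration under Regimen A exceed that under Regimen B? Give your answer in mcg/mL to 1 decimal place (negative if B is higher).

2.0 mcg/mL

Regimen A: f = (1/2)^(79/44) ≈ 0.2881; Cmin,ss = (1347/204)·f/(1−f) ≈ 2.672 mcg/mL.
Regimen B: f = (1/2)^(157/44) ≈ 0.0843; Cmin,ss = (1501/204)·f/(1−f) ≈ 0.677 mcg/mL.
Difference ≈ 2.672 − 0.677 ≈ 1.995 mcg/mL.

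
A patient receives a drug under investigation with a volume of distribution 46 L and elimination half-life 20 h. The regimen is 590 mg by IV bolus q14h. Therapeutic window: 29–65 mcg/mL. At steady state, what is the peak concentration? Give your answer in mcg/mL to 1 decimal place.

τ/t½ = 14/20 ≈ 0.7, so fraction remaining f = (1/2)^(14/20) ≈ 0.6156.
Accumulation ratio R = 1/(1 − f) ≈ 1/0.3844 ≈ 2.6015.
Single-dose peak C₀ = D/Vd = 590/46 ≈ 12.826 mcg/mL.
Cmax,ss = C₀/(1 − f) ≈ 12.826/0.3844 ≈ 33.366 mcg/mL.
Peak 33.4 mcg/mL vs MTC 65 mcg/mL: below toxic threshold.

33.4 mcg/mL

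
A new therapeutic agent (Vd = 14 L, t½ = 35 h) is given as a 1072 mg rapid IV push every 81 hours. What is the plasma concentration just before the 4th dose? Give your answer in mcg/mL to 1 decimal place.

f = (1/2)^(τ/t½) = (1/2)^(81/35) ≈ 0.2011.
C₀ = D/Vd = 1072/14 ≈ 76.571 mcg/mL.
Before the 4th dose, 3 doses have been given. Superposition: Cmin = C₀·(f + f² + … + f^3).
≈ 76.571 × (0.2011 + 0.0404 + 0.0081) ≈ 76.571 × 0.2496 ≈ 19.112 mcg/mL.

19.1 mcg/mL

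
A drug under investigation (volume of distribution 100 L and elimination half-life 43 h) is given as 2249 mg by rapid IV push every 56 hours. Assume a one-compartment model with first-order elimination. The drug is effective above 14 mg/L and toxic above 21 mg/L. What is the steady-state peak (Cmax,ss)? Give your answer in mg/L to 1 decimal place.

37.8 mg/L

k = ln2/t½ = ln2/43 ≈ 0.016120 h⁻¹; fraction remaining f = e^(−kτ) = e^(−0.016120×56) ≈ 0.4055.
At steady state, accumulation factor R = 1/(1 − e^(−kτ)) ≈ 1.6821.
Single-dose peak C₀ = D/Vd = 2249/100 ≈ 22.490 mg/L.
Steady-state peak Cmax,ss = C₀·R ≈ 22.490 × 1.6821 ≈ 37.830 mg/L.
Peak 37.8 mg/L vs MTC 21 mg/L: exceeds toxic threshold.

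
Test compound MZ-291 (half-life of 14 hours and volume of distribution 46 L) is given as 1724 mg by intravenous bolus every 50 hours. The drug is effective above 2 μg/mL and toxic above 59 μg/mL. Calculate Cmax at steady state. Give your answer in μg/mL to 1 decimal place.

Over one 50-h interval, 50/14 ≈ 3.5714 half-lives elapse, leaving f ≈ 0.0841 of each dose.
Accumulation ratio R = 1/(1 − f) ≈ 1/0.9159 ≈ 1.0918.
Each bolus raises the concentration by D/Vd = 1724/46 ≈ 37.478 μg/mL.
Steady-state peak Cmax,ss = C₀·R ≈ 37.478 × 1.0918 ≈ 40.918 μg/mL.
Peak 40.9 μg/mL vs MTC 59 μg/mL: below toxic threshold.

40.9 μg/mL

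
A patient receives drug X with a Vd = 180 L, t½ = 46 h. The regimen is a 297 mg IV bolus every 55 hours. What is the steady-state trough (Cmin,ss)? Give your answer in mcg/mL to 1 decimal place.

1.3 mcg/mL

k = ln2/t½ = ln2/46 ≈ 0.015068 h⁻¹; fraction remaining f = e^(−kτ) = e^(−0.015068×55) ≈ 0.4366.
At steady state, accumulation factor R = 1/(1 − e^(−kτ)) ≈ 1.7749.
Each bolus raises the concentration by D/Vd = 297/180 ≈ 1.650 mcg/mL.
Cmax,ss = C₀/(1 − f) ≈ 1.650/0.5634 ≈ 2.929 mcg/mL.
One interval later, Cmin,ss = Cmax,ss·e^(−kτ) ≈ 2.929 × 0.4366 ≈ 1.279 mcg/mL.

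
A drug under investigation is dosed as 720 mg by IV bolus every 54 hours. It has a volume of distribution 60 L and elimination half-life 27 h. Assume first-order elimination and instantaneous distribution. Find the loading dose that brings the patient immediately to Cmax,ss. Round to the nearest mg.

f = (1/2)^(54/27) ≈ 0.250000; accumulation ratio R = 1/(1−f) ≈ 1.33333.
Loading dose to hit Cmax,ss on first dose: D_load = D_maint·R ≈ 720 × 1.33333 ≈ 960.00 mg.

960 mg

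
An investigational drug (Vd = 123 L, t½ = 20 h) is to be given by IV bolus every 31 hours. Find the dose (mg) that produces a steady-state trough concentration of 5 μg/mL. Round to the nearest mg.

τ/t½ = 31/20 ≈ 1.55, so f = (1/2)^(31/20) ≈ 0.341510.
Cmin,ss = (D/Vd)·f/(1−f), so D = Cmin,ss·Vd·(1−f)/f.
D = 5 × 123 × (1−f)/f ≈ 5 × 123 × 1.92817 ≈ 1185.82 mg.

1186 mg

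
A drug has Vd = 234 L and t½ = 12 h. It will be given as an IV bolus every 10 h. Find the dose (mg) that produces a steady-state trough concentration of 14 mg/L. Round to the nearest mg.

τ/t½ = 10/12 ≈ 0.83333, so f = (1/2)^(10/12) ≈ 0.561231.
Cmin,ss = (D/Vd)·f/(1−f), so D = Cmin,ss·Vd·(1−f)/f.
D = 14 × 234 × (1−f)/f ≈ 14 × 234 × 0.78180 ≈ 2561.18 mg.

2561 mg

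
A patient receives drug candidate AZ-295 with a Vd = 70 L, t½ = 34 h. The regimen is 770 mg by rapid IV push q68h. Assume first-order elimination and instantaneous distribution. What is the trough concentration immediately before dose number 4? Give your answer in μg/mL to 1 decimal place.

f = (1/2)^(τ/t½) = (1/2)^(68/34) ≈ 0.2500.
C₀ = D/Vd = 770/70 ≈ 11.000 μg/mL.
Before the 4th dose, 3 doses have been given. Superposition: Cmin = C₀·(f + f² + … + f^3).
≈ 11.000 × (0.2500 + 0.0625 + 0.0156) ≈ 11.000 × 0.3281 ≈ 3.609 μg/mL.

3.6 μg/mL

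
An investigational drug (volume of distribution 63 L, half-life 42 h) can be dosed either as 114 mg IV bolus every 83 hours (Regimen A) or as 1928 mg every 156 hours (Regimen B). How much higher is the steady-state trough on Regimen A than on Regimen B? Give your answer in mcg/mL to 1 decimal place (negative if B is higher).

-1.9 mcg/mL

Regimen A: f = (1/2)^(83/42) ≈ 0.2542; Cmin,ss = (114/63)·f/(1−f) ≈ 0.617 mcg/mL.
Regimen B: f = (1/2)^(156/42) ≈ 0.0762; Cmin,ss = (1928/63)·f/(1−f) ≈ 2.524 mcg/mL.
Difference ≈ 0.617 − 2.524 ≈ -1.907 mcg/mL.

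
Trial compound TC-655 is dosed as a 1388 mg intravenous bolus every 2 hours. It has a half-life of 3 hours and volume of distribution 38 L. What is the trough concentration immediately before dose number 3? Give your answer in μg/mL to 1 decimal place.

f = (1/2)^(τ/t½) = (1/2)^(2/3) ≈ 0.6300.
C₀ = D/Vd = 1388/38 ≈ 36.526 μg/mL.
Before the 3rd dose, 2 doses have been given. Superposition: Cmin = C₀·(f + f²).
≈ 36.526 × (0.6300 + 0.3969) ≈ 36.526 × 1.0269 ≈ 37.509 μg/mL.

37.5 μg/mL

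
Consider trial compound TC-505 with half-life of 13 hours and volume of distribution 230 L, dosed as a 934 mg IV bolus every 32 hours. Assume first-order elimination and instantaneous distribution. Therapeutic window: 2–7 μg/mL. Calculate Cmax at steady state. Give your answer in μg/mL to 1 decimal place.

k = ln2/t½ = ln2/13 ≈ 0.053319 h⁻¹; fraction remaining f = e^(−kτ) = e^(−0.053319×32) ≈ 0.1816.
Accumulation ratio R = 1/(1 − f) ≈ 1/0.8184 ≈ 1.2219.
Each bolus raises the concentration by D/Vd = 934/230 ≈ 4.061 μg/mL.
Steady-state peak Cmax,ss = C₀·R ≈ 4.061 × 1.2219 ≈ 4.962 μg/mL.
Peak 5.0 μg/mL vs MTC 7 μg/mL: below toxic threshold.

5.0 μg/mL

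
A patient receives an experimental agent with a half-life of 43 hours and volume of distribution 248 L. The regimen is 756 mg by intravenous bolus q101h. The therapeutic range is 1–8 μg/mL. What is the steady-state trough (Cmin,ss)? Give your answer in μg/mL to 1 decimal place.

0.7 μg/mL

τ/t½ = 101/43 ≈ 2.3488, so fraction remaining f = (1/2)^(101/43) ≈ 0.1963.
Single-dose peak C₀ = D/Vd = 756/248 ≈ 3.048 μg/mL.
Steady-state trough Cmin,ss = C₀·f/(1−f) ≈ 3.048 × 0.1963/0.8037 ≈ 0.744 μg/mL.
Trough 0.7 μg/mL vs MEC 1 μg/mL: subtherapeutic.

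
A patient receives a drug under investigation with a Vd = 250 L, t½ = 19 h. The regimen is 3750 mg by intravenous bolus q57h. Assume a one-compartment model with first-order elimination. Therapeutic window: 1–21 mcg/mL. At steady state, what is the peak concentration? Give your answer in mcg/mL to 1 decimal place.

τ = 57 h = 3 half-lives, so f = (1/2)^3 = 0.125.
Accumulation ratio R = 1/(1 − f) = 1/0.875 = 8/7.
Single-dose peak C₀ = D/Vd = 3750/250 = 15 mcg/mL.
Steady-state peak Cmax,ss = C₀·R = 15 × 8/7 ≈ 17.143 mcg/mL.
Peak 17.1 mcg/mL vs MTC 21 mcg/mL: below toxic threshold.

17.1 mcg/mL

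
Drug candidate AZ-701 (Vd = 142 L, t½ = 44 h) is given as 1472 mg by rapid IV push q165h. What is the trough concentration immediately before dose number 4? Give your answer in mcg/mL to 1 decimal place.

0.8 mcg/mL

f = (1/2)^(τ/t½) = (1/2)^(165/44) ≈ 0.0743.
C₀ = D/Vd = 1472/142 ≈ 10.366 mcg/mL.
Before the 4th dose, 3 doses have been given. Superposition: Cmin = C₀·(f + f² + … + f^3).
≈ 10.366 × (0.0743 + 0.0055 + 0.0004) ≈ 10.366 × 0.0802 ≈ 0.831 mcg/mL.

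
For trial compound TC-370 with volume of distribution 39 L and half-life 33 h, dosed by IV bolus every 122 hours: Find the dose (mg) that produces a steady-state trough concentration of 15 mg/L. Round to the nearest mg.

τ/t½ = 122/33 ≈ 3.697, so f = (1/2)^(122/33) ≈ 0.077108.
Cmin,ss = (D/Vd)·f/(1−f), so D = Cmin,ss·Vd·(1−f)/f.
D = 15 × 39 × (1−f)/f ≈ 15 × 39 × 11.96882 ≈ 7001.76 mg.

7002 mg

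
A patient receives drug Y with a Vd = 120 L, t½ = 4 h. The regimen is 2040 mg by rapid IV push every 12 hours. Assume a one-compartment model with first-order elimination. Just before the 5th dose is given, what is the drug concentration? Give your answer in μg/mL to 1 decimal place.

2.4 μg/mL

f = (1/2)^(τ/t½) = (1/2)^(12/4) ≈ 0.1250.
C₀ = D/Vd = 2040/120 ≈ 17.000 μg/mL.
Before the 5th dose, 4 doses have been given. Superposition: Cmin = C₀·(f + f² + … + f^4).
≈ 17.000 × (0.1250 + 0.0156 + 0.0020 + 0.0002) ≈ 17.000 × 0.1428 ≈ 2.428 μg/mL.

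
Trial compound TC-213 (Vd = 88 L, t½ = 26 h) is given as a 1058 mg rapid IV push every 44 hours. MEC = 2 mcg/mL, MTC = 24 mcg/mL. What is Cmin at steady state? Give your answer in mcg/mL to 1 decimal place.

τ/t½ = 44/26 ≈ 1.6923, so fraction remaining f = (1/2)^(44/26) ≈ 0.3094.
Each bolus raises the concentration by D/Vd = 1058/88 ≈ 12.023 mcg/mL.
Steady-state trough Cmin,ss = C₀·f/(1−f) ≈ 12.023 × 0.3094/0.6906 ≈ 5.386 mcg/mL.
Trough 5.4 mcg/mL vs MEC 2 mcg/mL: adequate.

5.4 mcg/mL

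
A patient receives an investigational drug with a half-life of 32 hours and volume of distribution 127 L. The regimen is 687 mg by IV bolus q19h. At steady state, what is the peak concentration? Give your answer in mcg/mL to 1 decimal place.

16.0 mcg/mL

τ/t½ = 19/32 ≈ 0.59375, so fraction remaining f = (1/2)^(19/32) ≈ 0.6626.
At steady state, accumulation factor R = 1/(1 − e^(−kτ)) ≈ 2.9638.
Single-dose peak C₀ = D/Vd = 687/127 ≈ 5.409 mcg/mL.
Steady-state peak Cmax,ss = C₀·R ≈ 5.409 × 2.9638 ≈ 16.031 mcg/mL.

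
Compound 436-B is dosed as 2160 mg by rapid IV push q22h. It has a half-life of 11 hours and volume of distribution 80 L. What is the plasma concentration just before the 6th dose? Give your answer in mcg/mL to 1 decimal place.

9.0 mcg/mL

f = (1/2)^(τ/t½) = (1/2)^(22/11) ≈ 0.2500.
C₀ = D/Vd = 2160/80 ≈ 27.000 mcg/mL.
Before the 6th dose, 5 doses have been given. Superposition: Cmin = C₀·(f + f² + … + f^5).
≈ 27.000 × (0.2500 + 0.0625 + 0.0156 + 0.0039 + 0.0010) ≈ 27.000 × 0.3330 ≈ 8.991 mcg/mL.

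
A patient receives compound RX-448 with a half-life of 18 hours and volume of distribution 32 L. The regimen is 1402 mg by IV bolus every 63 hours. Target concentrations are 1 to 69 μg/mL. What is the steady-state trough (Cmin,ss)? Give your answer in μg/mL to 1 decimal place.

k = ln2/t½ = ln2/18 ≈ 0.038508 h⁻¹; fraction remaining f = e^(−kτ) = e^(−0.038508×63) ≈ 0.0884.
Each bolus raises the concentration by D/Vd = 1402/32 ≈ 43.812 μg/mL.
Steady-state trough Cmin,ss = C₀·f/(1−f) ≈ 43.812 × 0.0884/0.9116 ≈ 4.249 μg/mL.
Trough 4.2 μg/mL vs MEC 1 μg/mL: adequate.

4.2 μg/mL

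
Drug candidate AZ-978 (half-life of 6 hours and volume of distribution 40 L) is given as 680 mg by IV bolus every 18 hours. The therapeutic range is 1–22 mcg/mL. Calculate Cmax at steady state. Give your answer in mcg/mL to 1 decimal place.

τ = 18 h = 3 half-lives, so f = (1/2)^3 = 0.125.
At steady state, R = 1/(1 − 0.125) = 8/7.
Single-dose peak C₀ = D/Vd = 680/40 = 17 mcg/mL.
Steady-state peak Cmax,ss = C₀·R = 17 × 8/7 ≈ 19.429 mcg/mL.
Peak 19.4 mcg/mL vs MTC 22 mcg/mL: below toxic threshold.

19.4 mcg/mL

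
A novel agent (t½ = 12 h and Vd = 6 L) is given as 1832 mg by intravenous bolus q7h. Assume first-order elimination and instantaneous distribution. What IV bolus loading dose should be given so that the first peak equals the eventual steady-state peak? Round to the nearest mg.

5508 mg

f = (1/2)^(7/12) ≈ 0.667420; accumulation ratio R = 1/(1−f) ≈ 3.00680.
Loading dose to hit Cmax,ss on first dose: D_load = D_maint·R ≈ 1832 × 3.00680 ≈ 5508.46 mg.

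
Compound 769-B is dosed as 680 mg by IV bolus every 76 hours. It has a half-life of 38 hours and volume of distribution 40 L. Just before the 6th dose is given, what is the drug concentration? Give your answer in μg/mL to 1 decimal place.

5.7 μg/mL

f = (1/2)^(τ/t½) = (1/2)^(76/38) ≈ 0.2500.
C₀ = D/Vd = 680/40 ≈ 17.000 μg/mL.
Before the 6th dose, 5 doses have been given. Superposition: Cmin = C₀·(f + f² + … + f^5).
≈ 17.000 × (0.2500 + 0.0625 + 0.0156 + 0.0039 + 0.0010) ≈ 17.000 × 0.3330 ≈ 5.661 μg/mL.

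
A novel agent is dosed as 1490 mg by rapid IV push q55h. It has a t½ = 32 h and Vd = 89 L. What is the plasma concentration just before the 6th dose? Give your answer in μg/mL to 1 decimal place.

f = (1/2)^(τ/t½) = (1/2)^(55/32) ≈ 0.3038.
C₀ = D/Vd = 1490/89 ≈ 16.742 μg/mL.
Before the 6th dose, 5 doses have been given. Superposition: Cmin = C₀·(f + f² + … + f^5).
≈ 16.742 × (0.3038 + 0.0923 + 0.0280 + 0.0085 + 0.0026) ≈ 16.742 × 0.4352 ≈ 7.286 μg/mL.

7.3 μg/mL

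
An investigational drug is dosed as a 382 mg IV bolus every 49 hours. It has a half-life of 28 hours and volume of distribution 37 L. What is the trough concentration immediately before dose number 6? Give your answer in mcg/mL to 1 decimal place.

f = (1/2)^(τ/t½) = (1/2)^(49/28) ≈ 0.2973.
C₀ = D/Vd = 382/37 ≈ 10.324 mcg/mL.
Before the 6th dose, 5 doses have been given. Superposition: Cmin = C₀·(f + f² + … + f^5).
≈ 10.324 × (0.2973 + 0.0884 + 0.0263 + 0.0078 + 0.0023) ≈ 10.324 × 0.4221 ≈ 4.358 mcg/mL.

4.4 mcg/mL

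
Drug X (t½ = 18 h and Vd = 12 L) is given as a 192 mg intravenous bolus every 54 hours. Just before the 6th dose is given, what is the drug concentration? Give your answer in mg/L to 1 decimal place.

2.3 mg/L

f = (1/2)^(τ/t½) = (1/2)^(54/18) ≈ 0.1250.
C₀ = D/Vd = 192/12 ≈ 16.000 mg/L.
Before the 6th dose, 5 doses have been given. Superposition: Cmin = C₀·(f + f² + … + f^5).
≈ 16.000 × (0.1250 + 0.0156 + 0.0020 + 0.0002 + 0.0000) ≈ 16.000 × 0.1428 ≈ 2.285 mg/L.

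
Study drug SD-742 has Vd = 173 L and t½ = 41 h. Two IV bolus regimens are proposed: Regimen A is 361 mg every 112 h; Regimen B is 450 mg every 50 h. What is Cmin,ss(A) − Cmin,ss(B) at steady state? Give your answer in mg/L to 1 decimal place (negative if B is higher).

-1.6 mg/L

Regimen A: f = (1/2)^(112/41) ≈ 0.1505; Cmin,ss = (361/173)·f/(1−f) ≈ 0.370 mg/L.
Regimen B: f = (1/2)^(50/41) ≈ 0.4294; Cmin,ss = (450/173)·f/(1−f) ≈ 1.957 mg/L.
Difference ≈ 0.370 − 1.957 ≈ -1.587 mg/L.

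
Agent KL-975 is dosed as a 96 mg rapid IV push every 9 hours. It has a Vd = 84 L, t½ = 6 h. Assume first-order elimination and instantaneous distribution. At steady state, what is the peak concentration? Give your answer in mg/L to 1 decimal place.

1.8 mg/L

Over one 9-h interval, 9/6 ≈ 1.5 half-lives elapse, leaving f ≈ 0.3536 of each dose.
At steady state, accumulation factor R = 1/(1 − e^(−kτ)) ≈ 1.5470.
Each bolus raises the concentration by D/Vd = 96/84 ≈ 1.143 mg/L.
Cmax,ss = C₀/(1 − f) ≈ 1.143/0.6464 ≈ 1.768 mg/L.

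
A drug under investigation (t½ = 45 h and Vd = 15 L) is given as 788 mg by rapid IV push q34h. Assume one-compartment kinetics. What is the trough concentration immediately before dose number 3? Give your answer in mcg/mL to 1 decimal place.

49.5 mcg/mL

f = (1/2)^(τ/t½) = (1/2)^(34/45) ≈ 0.5923.
C₀ = D/Vd = 788/15 ≈ 52.533 mcg/mL.
Before the 3rd dose, 2 doses have been given. Superposition: Cmin = C₀·(f + f²).
≈ 52.533 × (0.5923 + 0.3508) ≈ 52.533 × 0.9431 ≈ 49.544 mcg/mL.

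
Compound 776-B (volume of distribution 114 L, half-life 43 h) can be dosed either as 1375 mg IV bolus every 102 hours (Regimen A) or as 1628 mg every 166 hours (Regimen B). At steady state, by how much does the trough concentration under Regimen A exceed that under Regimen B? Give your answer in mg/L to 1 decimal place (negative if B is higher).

Regimen A: f = (1/2)^(102/43) ≈ 0.1932; Cmin,ss = (1375/114)·f/(1−f) ≈ 2.888 mg/L.
Regimen B: f = (1/2)^(166/43) ≈ 0.0688; Cmin,ss = (1628/114)·f/(1−f) ≈ 1.055 mg/L.
Difference ≈ 2.888 − 1.055 ≈ 1.833 mg/L.

1.8 mg/L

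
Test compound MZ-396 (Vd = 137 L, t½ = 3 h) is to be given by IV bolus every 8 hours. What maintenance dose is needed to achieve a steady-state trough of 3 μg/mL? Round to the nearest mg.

τ/t½ = 8/3 ≈ 2.6667, so f = (1/2)^(8/3) ≈ 0.157490.
Cmin,ss = (D/Vd)·f/(1−f), so D = Cmin,ss·Vd·(1−f)/f.
D = 3 × 137 × (1−f)/f ≈ 3 × 137 × 5.34961 ≈ 2198.69 mg.

2199 mg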